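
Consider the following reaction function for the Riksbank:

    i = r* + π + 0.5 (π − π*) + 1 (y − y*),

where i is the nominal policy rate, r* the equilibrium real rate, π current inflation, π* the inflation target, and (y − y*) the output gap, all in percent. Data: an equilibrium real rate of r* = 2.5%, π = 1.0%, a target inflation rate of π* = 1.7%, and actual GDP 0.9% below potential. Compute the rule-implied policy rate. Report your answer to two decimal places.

Output 0.9% below potential → (y − y*) = -0.9.
i = 2.5 + 1.0 + 0.5 × (1.0 − 1.7) + 1 × (-0.9)
   = 2.5 + 1 − 0.35 − 0.9 = 2.25

2.25%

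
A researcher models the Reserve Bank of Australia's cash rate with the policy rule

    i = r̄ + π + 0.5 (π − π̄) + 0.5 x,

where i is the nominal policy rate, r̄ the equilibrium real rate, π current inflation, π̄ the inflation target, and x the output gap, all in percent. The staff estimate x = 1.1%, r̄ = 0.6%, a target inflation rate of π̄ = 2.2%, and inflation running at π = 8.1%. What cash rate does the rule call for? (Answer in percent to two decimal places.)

12.20%

i = 0.6 + 8.1 + 0.5 × (8.1 − 2.2) + 0.5 × 1.1
   = 0.6 + 8.1 + 2.95 + 0.55 = 12.20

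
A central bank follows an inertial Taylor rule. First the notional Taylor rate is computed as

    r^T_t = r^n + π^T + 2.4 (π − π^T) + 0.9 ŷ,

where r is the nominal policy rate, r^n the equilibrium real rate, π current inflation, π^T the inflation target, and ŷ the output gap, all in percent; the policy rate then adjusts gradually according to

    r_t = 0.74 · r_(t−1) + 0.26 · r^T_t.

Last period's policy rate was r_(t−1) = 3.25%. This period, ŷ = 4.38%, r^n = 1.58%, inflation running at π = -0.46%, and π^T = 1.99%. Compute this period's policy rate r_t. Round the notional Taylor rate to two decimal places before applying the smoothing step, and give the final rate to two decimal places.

2.83%

r^T_t = 1.58 + 1.99 + 2.4 × (-0.46 − 1.99) + 0.9 × 4.38
   = 1.58 + 1.99 − 5.88 + 3.942 = 1.63
r_t = 0.74 × 3.25 + 0.26 × 1.63 = 2.405 + 0.4238 = 2.83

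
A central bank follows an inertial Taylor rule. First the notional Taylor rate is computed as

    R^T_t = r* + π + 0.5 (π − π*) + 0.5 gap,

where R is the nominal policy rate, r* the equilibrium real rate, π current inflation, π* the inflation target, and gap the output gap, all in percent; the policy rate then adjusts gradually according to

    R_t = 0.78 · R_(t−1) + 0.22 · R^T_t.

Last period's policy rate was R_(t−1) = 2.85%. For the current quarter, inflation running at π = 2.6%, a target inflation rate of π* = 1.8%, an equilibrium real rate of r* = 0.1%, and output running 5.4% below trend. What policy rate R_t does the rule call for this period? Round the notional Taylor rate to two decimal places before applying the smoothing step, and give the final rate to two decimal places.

Output 5.4% below potential → gap = -5.4.
R^T_t = 0.1 + 2.6 + 0.5 × (2.6 − 1.8) + 0.5 × (-5.4)
   = 0.1 + 2.6 + 0.4 − 2.7 = 0.40
R_t = 0.78 × 2.85 + 0.22 × 0.40 = 2.223 + 0.088 = 2.31

2.31%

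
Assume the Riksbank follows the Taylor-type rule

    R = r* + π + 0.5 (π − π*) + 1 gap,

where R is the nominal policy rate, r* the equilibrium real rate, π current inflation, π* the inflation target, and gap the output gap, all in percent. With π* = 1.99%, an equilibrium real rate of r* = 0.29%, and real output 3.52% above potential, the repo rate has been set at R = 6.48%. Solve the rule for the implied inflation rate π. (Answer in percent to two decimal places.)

2.44%

Output 3.52% above potential → gap = 3.52.
Collecting π: R = r* + (1 + 0.5) π − 0.5 π* + 1 gap
1.5 π = 6.48 − 0.29 + 0.5 × 1.99 − 1 × 3.52 = 3.665
π = 3.665 / 1.5 = 2.44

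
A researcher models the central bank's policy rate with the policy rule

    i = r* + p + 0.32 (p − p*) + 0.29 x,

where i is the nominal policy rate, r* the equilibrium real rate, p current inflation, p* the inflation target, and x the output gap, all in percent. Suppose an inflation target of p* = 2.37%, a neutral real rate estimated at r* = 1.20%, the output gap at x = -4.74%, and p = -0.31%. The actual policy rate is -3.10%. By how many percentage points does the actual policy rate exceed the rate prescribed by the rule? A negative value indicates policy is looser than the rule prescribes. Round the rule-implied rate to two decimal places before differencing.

i = 1.20 + (-0.31) + 0.32 × (-0.31 − 2.37) + 0.29 × (-4.74)
   = 1.20 − 0.31 − 0.8576 − 1.3746 = -1.34
Deviation = -3.10 − (-1.34) = -1.76 pp.

-1.76 pp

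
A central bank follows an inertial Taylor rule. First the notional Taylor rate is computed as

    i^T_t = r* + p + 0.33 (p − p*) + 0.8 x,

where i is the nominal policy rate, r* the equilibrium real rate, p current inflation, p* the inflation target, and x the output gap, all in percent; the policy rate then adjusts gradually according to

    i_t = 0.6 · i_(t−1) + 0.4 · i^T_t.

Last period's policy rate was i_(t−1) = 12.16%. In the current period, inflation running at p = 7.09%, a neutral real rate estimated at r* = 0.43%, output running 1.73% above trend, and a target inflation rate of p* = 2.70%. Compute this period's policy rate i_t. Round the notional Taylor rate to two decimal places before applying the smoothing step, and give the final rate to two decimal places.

Output 1.73% above potential → x = 1.73.
i^T_t = 0.43 + 7.09 + 0.33 × (7.09 − 2.70) + 0.8 × 1.73
   = 0.43 + 7.09 + 1.4487 + 1.384 = 10.35
i_t = 0.6 × 12.16 + 0.4 × 10.35 = 7.296 + 4.14 = 11.44

11.44%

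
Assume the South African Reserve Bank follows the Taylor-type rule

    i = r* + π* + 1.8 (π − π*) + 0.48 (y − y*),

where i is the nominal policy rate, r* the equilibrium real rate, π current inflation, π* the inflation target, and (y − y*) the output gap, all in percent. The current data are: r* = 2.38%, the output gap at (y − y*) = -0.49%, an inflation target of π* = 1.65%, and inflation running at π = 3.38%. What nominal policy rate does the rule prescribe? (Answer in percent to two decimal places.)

i = 2.38 + 1.65 + 1.8 × (3.38 − 1.65) + 0.48 × (-0.49)
   = 2.38 + 1.65 + 3.114 − 0.2352 = 6.91

6.91%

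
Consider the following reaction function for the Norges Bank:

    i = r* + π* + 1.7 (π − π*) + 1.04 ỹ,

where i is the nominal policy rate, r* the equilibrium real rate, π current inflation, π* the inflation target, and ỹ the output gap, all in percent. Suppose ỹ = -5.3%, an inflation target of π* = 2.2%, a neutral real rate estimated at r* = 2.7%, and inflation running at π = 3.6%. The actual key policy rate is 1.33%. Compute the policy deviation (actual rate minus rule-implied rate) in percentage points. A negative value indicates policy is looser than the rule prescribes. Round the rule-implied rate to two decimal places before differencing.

i = 2.7 + 2.2 + 1.7 × (3.6 − 2.2) + 1.04 × (-5.3)
   = 2.7 + 2.2 + 2.38 − 5.512 = 1.77
Deviation = 1.33 − 1.77 = -0.44 pp.

-0.44 pp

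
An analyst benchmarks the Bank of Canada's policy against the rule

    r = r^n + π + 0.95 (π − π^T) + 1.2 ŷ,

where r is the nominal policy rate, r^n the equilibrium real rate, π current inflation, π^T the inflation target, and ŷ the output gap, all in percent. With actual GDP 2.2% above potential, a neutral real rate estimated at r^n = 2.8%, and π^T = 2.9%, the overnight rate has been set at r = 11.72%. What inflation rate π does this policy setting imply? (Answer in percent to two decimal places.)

4.63%

Output 2.2% above potential → ŷ = 2.2.
Collecting π: r = r^n + (1 + 0.95) π − 0.95 π^T + 1.2 ŷ
1.95 π = 11.72 − 2.8 + 0.95 × 2.9 − 1.2 × 2.2 = 9.035
π = 9.035 / 1.95 = 4.63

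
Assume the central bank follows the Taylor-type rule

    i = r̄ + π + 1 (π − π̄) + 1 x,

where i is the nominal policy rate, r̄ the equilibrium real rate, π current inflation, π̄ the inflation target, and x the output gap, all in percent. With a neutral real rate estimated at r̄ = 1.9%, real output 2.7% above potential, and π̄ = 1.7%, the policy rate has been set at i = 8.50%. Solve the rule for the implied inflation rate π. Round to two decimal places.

Output 2.7% above potential → x = 2.7.
Collecting π: i = r̄ + (1 + 1) π − 1 π̄ + 1 x
2 π = 8.50 − 1.9 + 1 × 1.7 − 1 × 2.7 = 5.6
π = 5.6 / 2 = 2.80

2.80%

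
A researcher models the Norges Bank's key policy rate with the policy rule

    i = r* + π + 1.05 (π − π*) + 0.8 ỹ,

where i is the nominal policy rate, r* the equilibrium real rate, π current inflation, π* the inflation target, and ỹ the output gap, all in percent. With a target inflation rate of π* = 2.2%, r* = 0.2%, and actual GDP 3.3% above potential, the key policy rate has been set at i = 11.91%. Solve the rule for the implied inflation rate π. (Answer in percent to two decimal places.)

5.55%

Output 3.3% above potential → ỹ = 3.3.
Collecting π: i = r* + (1 + 1.05) π − 1.05 π* + 0.8 ỹ
2.05 π = 11.91 − 0.2 + 1.05 × 2.2 − 0.8 × 3.3 = 11.38
π = 11.38 / 2.05 = 5.55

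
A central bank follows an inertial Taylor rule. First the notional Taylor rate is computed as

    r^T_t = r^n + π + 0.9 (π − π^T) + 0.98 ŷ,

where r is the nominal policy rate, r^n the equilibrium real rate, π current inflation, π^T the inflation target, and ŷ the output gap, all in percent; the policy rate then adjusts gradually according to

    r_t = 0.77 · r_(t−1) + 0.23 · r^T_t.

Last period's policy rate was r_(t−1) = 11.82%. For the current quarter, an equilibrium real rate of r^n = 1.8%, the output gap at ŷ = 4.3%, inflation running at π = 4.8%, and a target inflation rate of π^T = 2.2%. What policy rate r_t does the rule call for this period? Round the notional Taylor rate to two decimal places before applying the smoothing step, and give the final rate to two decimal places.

12.13%

r^T_t = 1.8 + 4.8 + 0.9 × (4.8 − 2.2) + 0.98 × 4.3
   = 1.8 + 4.8 + 2.34 + 4.214 = 13.15
r_t = 0.77 × 11.82 + 0.23 × 13.15 = 9.1014 + 3.0245 = 12.13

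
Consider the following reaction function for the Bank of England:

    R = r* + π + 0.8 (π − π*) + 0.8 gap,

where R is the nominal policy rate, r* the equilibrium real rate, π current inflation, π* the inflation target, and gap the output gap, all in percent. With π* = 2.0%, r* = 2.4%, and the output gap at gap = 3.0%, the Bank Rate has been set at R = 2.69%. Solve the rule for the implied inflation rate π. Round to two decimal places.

-0.28%

Collecting π: R = r* + (1 + 0.8) π − 0.8 π* + 0.8 gap
1.8 π = 2.69 − 2.4 + 0.8 × 2.0 − 0.8 × 3.0 = -0.51
π = -0.51 / 1.8 = -0.28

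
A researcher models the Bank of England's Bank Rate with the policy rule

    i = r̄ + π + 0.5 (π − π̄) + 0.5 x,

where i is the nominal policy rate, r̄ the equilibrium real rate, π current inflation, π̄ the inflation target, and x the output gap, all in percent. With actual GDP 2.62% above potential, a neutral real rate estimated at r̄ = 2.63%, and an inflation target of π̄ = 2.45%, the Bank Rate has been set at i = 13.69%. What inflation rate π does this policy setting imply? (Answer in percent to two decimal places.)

Output 2.62% above potential → x = 2.62.
Collecting π: i = r̄ + (1 + 0.5) π − 0.5 π̄ + 0.5 x
1.5 π = 13.69 − 2.63 + 0.5 × 2.45 − 0.5 × 2.62 = 10.975
π = 10.975 / 1.5 = 7.32

7.32%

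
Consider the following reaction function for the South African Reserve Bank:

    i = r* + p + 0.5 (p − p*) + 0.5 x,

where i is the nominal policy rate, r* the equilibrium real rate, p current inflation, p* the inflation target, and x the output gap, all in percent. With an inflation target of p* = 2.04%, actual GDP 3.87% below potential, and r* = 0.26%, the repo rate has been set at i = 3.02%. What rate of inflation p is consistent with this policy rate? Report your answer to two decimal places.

Output 3.87% below potential → x = -3.87.
Collecting p: i = r* + (1 + 0.5) p − 0.5 p* + 0.5 x
1.5 p = 3.02 − 0.26 + 0.5 × 2.04 − 0.5 × (-3.87) = 5.715
p = 5.715 / 1.5 = 3.81

3.81%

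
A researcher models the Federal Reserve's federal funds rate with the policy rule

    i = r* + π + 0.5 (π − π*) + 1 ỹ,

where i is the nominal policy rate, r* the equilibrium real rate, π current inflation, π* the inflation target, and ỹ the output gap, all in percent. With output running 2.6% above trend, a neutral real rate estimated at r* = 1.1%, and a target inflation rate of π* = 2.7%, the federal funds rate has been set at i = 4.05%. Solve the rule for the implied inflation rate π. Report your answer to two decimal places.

1.13%

Output 2.6% above potential → ỹ = 2.6.
Collecting π: i = r* + (1 + 0.5) π − 0.5 π* + 1 ỹ
1.5 π = 4.05 − 1.1 + 0.5 × 2.7 − 1 × 2.6 = 1.7
π = 1.7 / 1.5 = 1.13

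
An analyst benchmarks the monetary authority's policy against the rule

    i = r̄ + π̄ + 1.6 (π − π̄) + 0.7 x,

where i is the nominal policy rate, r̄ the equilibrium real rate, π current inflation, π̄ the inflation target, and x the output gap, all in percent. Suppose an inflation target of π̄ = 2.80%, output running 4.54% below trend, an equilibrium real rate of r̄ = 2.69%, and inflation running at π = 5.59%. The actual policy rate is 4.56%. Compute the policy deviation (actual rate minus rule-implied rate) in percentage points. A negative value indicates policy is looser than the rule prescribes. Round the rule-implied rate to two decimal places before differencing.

Output 4.54% below potential → x = -4.54.
i = 2.69 + 2.80 + 1.6 × (5.59 − 2.80) + 0.7 × (-4.54)
   = 2.69 + 2.8 + 4.464 − 3.178 = 6.78
Deviation = 4.56 − 6.78 = -2.22 pp.

-2.22 pp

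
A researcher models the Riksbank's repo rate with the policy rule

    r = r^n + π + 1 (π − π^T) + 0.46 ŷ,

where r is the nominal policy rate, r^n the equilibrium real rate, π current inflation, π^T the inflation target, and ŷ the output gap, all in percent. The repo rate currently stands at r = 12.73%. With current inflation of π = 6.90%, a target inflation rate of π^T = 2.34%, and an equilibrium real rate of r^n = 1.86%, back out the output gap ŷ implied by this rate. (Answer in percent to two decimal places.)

-1.28%

0.46 ŷ = 12.73 − 1.86 − 6.90 − 1 × (6.90 − 2.34) = -0.59
ŷ = -0.59 / 0.46 = -1.28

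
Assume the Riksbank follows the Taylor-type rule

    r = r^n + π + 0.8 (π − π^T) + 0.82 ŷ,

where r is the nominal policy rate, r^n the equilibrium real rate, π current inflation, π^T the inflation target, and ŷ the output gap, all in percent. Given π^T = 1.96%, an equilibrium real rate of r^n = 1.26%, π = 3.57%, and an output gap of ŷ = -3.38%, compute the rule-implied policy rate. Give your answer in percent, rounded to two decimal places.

r = 1.26 + 3.57 + 0.8 × (3.57 − 1.96) + 0.82 × (-3.38)
   = 1.26 + 3.57 + 1.288 − 2.7716 = 3.35

3.35%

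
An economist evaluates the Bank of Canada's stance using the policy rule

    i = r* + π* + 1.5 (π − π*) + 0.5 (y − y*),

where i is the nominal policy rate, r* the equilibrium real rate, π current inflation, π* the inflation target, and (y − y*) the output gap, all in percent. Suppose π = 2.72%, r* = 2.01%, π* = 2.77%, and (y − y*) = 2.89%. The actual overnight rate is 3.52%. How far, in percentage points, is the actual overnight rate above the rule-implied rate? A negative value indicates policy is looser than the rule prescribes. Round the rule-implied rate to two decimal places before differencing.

-2.63 pp

i = 2.01 + 2.77 + 1.5 × (2.72 − 2.77) + 0.5 × 2.89
   = 2.01 + 2.77 − 0.075 + 1.445 = 6.15
Deviation = 3.52 − 6.15 = -2.63 pp.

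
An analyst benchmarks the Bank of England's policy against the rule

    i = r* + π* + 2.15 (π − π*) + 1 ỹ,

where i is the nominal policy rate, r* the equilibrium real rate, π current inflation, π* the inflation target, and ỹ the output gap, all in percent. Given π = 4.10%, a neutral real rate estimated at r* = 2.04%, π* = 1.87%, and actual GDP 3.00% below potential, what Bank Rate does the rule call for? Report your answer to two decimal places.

5.70%

Output 3.00% below potential → ỹ = -3.00.
i = 2.04 + 1.87 + 2.15 × (4.10 − 1.87) + 1 × (-3.00)
   = 2.04 + 1.87 + 4.7945 − 3 = 5.70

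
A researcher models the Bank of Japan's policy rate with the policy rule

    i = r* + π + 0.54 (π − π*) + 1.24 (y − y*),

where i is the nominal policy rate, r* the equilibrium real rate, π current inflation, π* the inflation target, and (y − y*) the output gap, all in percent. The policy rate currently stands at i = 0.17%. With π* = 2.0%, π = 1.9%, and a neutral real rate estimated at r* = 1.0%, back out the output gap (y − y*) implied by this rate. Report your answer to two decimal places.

1.24 (y − y*) = 0.17 − 1.0 − 1.9 − 0.54 × (1.9 − 2.0) = -2.676
(y − y*) = -2.676 / 1.24 = -2.16

-2.16%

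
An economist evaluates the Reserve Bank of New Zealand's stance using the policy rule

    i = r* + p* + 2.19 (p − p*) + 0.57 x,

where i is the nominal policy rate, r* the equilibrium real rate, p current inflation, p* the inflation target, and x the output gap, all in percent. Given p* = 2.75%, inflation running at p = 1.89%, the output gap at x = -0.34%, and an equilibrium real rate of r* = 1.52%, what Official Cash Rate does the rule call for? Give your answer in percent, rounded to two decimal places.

i = 1.52 + 2.75 + 2.19 × (1.89 − 2.75) + 0.57 × (-0.34)
   = 1.52 + 2.75 − 1.8834 − 0.1938 = 2.19

2.19%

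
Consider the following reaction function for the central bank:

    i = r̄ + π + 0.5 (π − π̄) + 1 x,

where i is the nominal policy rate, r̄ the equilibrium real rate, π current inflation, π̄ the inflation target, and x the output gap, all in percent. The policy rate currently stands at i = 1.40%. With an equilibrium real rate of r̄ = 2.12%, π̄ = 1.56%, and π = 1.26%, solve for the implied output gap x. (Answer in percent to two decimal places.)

-1.83%

1 x = 1.40 − 2.12 − 1.26 − 0.5 × (1.26 − 1.56) = -1.83
x = -1.83 / 1 = -1.83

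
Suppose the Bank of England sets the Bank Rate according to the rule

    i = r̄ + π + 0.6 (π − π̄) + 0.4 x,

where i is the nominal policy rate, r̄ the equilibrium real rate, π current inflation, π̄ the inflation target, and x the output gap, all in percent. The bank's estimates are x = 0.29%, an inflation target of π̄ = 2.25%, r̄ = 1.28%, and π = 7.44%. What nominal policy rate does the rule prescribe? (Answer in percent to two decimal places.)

i = 1.28 + 7.44 + 0.6 × (7.44 − 2.25) + 0.4 × 0.29
   = 1.28 + 7.44 + 3.114 + 0.116 = 11.95

11.95%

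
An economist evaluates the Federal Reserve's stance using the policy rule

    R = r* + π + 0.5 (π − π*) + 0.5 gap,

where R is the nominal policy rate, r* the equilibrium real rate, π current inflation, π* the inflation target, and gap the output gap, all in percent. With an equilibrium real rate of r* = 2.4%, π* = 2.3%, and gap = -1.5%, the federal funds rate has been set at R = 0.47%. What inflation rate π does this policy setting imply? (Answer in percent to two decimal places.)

-0.02%

Collecting π: R = r* + (1 + 0.5) π − 0.5 π* + 0.5 gap
1.5 π = 0.47 − 2.4 + 0.5 × 2.3 − 0.5 × (-1.5) = -0.03
π = -0.03 / 1.5 = -0.02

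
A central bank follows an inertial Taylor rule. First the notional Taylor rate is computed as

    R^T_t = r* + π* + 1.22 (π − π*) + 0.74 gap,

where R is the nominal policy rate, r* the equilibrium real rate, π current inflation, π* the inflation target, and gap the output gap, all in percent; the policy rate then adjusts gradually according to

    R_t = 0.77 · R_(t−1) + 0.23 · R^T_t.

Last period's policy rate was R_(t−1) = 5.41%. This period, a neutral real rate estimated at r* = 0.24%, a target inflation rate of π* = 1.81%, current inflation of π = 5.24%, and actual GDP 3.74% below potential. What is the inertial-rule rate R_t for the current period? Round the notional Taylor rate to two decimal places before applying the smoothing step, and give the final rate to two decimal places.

4.96%

Output 3.74% below potential → gap = -3.74.
R^T_t = 0.24 + 1.81 + 1.22 × (5.24 − 1.81) + 0.74 × (-3.74)
   = 0.24 + 1.81 + 4.1846 − 2.7676 = 3.47
R_t = 0.77 × 5.41 + 0.23 × 3.47 = 4.1657 + 0.7981 = 4.96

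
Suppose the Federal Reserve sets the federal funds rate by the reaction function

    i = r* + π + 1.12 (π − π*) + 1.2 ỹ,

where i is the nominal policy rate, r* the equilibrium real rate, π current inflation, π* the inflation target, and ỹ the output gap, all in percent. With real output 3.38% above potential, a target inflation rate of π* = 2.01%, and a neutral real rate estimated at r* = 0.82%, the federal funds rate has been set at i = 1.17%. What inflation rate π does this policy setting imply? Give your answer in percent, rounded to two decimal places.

-0.69%

Output 3.38% above potential → ỹ = 3.38.
Collecting π: i = r* + (1 + 1.12) π − 1.12 π* + 1.2 ỹ
2.12 π = 1.17 − 0.82 + 1.12 × 2.01 − 1.2 × 3.38 = -1.4548
π = -1.4548 / 2.12 = -0.69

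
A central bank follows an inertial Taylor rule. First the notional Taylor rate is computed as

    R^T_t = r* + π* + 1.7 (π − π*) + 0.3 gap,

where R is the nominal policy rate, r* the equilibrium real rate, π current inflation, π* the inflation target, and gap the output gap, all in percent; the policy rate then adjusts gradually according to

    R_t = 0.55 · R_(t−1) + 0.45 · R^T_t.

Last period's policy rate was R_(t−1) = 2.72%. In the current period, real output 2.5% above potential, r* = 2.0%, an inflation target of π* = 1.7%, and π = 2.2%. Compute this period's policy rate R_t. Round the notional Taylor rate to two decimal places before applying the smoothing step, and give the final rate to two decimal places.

Output 2.5% above potential → gap = 2.5.
R^T_t = 2.0 + 1.7 + 1.7 × (2.2 − 1.7) + 0.3 × 2.5
   = 2.0 + 1.7 + 0.85 + 0.75 = 5.30
R_t = 0.55 × 2.72 + 0.45 × 5.30 = 1.496 + 2.385 = 3.88

3.88%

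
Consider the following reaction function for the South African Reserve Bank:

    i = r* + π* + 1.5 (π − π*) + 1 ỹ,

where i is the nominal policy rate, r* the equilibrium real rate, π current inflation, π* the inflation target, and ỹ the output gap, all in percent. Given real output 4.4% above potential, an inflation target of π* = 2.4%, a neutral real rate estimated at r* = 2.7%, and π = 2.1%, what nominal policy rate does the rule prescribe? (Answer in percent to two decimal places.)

Output 4.4% above potential → ỹ = 4.4.
i = 2.7 + 2.4 + 1.5 × (2.1 − 2.4) + 1 × 4.4
   = 2.7 + 2.4 − 0.45 + 4.4 = 9.05

9.05%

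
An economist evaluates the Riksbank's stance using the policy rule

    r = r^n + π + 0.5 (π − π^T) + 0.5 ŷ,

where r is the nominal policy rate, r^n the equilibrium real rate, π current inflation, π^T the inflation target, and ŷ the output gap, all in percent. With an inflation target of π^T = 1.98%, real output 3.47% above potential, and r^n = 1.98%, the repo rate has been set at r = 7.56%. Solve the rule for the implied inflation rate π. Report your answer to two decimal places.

3.22%

Output 3.47% above potential → ŷ = 3.47.
Collecting π: r = r^n + (1 + 0.5) π − 0.5 π^T + 0.5 ŷ
1.5 π = 7.56 − 1.98 + 0.5 × 1.98 − 0.5 × 3.47 = 4.835
π = 4.835 / 1.5 = 3.22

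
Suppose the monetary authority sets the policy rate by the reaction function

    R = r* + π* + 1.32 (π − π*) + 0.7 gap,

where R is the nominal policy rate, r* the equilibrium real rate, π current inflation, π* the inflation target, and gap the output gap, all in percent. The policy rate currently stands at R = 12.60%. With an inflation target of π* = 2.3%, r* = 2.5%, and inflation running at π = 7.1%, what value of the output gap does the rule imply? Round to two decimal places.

0.7 gap = 12.60 − 2.5 − 2.3 − 1.32 × (7.1 − 2.3) = 1.464
gap = 1.464 / 0.7 = 2.09

2.09%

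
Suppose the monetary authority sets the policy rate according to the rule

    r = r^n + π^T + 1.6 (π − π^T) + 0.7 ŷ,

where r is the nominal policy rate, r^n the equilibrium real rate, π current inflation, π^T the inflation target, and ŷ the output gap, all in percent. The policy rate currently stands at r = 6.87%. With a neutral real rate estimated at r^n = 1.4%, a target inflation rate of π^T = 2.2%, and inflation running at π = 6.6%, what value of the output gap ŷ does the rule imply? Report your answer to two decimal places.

-5.39%

0.7 ŷ = 6.87 − 1.4 − 2.2 − 1.6 × (6.6 − 2.2) = -3.77
ŷ = -3.77 / 0.7 = -5.39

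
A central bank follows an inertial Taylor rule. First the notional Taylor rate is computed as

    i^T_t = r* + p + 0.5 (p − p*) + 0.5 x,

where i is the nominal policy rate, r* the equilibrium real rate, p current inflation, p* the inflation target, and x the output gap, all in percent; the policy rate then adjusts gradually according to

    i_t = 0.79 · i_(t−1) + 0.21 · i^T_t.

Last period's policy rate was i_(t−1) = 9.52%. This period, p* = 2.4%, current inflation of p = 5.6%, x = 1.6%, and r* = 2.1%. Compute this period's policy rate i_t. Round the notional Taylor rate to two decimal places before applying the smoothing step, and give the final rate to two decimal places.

9.64%

i^T_t = 2.1 + 5.6 + 0.5 × (5.6 − 2.4) + 0.5 × 1.6
   = 2.1 + 5.6 + 1.6 + 0.8 = 10.10
i_t = 0.79 × 9.52 + 0.21 × 10.10 = 7.5208 + 2.121 = 9.64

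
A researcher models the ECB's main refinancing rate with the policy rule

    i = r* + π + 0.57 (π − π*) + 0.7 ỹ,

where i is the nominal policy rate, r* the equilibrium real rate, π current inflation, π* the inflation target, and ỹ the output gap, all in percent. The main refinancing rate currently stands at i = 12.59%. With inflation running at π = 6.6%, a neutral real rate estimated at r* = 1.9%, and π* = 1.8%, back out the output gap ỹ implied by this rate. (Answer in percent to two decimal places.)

0.7 ỹ = 12.59 − 1.9 − 6.6 − 0.57 × (6.6 − 1.8) = 1.354
ỹ = 1.354 / 0.7 = 1.93

1.93%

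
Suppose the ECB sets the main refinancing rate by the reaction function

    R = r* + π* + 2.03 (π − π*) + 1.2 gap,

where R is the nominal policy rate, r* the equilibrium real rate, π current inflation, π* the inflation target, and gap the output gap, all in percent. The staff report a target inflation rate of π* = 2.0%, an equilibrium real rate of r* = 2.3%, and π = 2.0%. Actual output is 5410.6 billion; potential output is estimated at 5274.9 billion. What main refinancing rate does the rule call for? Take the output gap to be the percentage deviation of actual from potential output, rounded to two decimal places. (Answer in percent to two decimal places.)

7.38%

Output gap = 100 × (5410.6 − 5274.9) / 5274.9 = 2.57%.
R = 2.30 + 2.00 + 2.03 × (2.00 − 2.00) + 1.2 × 2.57
   = 2.30 + 2 + 0 + 3.084 = 7.38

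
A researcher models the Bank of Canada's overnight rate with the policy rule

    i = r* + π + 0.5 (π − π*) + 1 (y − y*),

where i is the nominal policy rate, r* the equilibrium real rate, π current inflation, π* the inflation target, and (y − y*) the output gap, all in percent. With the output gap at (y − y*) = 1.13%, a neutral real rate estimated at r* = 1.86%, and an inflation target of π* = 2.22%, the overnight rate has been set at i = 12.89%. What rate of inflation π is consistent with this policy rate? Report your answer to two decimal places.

Collecting π: i = r* + (1 + 0.5) π − 0.5 π* + 1 (y − y*)
1.5 π = 12.89 − 1.86 + 0.5 × 2.22 − 1 × 1.13 = 11.01
π = 11.01 / 1.5 = 7.34

7.34%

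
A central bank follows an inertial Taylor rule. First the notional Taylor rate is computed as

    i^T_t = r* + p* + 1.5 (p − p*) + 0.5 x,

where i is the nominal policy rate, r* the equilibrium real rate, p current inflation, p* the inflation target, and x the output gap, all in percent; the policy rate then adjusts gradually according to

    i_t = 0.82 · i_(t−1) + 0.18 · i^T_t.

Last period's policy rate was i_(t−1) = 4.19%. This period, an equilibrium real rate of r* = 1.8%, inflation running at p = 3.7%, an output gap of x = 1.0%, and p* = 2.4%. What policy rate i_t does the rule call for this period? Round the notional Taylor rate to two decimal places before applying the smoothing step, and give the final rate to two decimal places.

4.63%

i^T_t = 1.8 + 2.4 + 1.5 × (3.7 − 2.4) + 0.5 × 1.0
   = 1.8 + 2.4 + 1.95 + 0.5 = 6.65
i_t = 0.82 × 4.19 + 0.18 × 6.65 = 3.4358 + 1.197 = 4.63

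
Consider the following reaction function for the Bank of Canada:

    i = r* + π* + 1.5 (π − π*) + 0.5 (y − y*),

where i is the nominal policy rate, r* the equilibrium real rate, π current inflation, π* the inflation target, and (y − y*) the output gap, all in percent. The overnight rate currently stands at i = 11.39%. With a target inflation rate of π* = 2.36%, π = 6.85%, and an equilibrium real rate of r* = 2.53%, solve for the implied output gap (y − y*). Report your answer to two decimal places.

-0.47%

0.5 (y − y*) = 11.39 − 2.53 − 2.36 − 1.5 × (6.85 − 2.36) = -0.235
(y − y*) = -0.235 / 0.5 = -0.47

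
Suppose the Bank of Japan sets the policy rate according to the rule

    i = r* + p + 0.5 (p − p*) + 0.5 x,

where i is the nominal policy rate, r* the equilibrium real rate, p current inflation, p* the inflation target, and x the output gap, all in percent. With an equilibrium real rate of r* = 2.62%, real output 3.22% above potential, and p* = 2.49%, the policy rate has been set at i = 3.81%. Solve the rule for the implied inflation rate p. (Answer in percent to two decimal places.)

Output 3.22% above potential → x = 3.22.
Collecting p: i = r* + (1 + 0.5) p − 0.5 p* + 0.5 x
1.5 p = 3.81 − 2.62 + 0.5 × 2.49 − 0.5 × 3.22 = 0.825
p = 0.825 / 1.5 = 0.55

0.55%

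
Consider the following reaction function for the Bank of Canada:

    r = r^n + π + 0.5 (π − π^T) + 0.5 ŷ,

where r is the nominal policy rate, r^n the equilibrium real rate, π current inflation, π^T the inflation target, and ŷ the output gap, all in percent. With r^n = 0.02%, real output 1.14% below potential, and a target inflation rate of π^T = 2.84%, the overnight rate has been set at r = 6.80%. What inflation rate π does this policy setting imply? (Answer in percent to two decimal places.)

5.85%

Output 1.14% below potential → ŷ = -1.14.
Collecting π: r = r^n + (1 + 0.5) π − 0.5 π^T + 0.5 ŷ
1.5 π = 6.80 − 0.02 + 0.5 × 2.84 − 0.5 × (-1.14) = 8.77
π = 8.77 / 1.5 = 5.85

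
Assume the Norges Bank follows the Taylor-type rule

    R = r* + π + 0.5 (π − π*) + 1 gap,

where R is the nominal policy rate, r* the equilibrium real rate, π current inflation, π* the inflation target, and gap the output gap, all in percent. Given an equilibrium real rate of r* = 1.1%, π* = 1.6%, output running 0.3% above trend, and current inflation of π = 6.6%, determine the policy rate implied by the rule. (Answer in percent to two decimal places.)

Output 0.3% above potential → gap = 0.3.
R = 1.1 + 6.6 + 0.5 × (6.6 − 1.6) + 1 × 0.3
   = 1.1 + 6.6 + 2.5 + 0.3 = 10.50

10.50%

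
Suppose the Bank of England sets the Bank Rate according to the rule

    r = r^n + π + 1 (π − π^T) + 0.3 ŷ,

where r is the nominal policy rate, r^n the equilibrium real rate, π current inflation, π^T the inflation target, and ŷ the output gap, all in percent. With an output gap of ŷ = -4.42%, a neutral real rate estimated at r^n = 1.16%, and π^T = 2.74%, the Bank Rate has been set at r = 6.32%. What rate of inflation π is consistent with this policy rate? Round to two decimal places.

Collecting π: r = r^n + (1 + 1) π − 1 π^T + 0.3 ŷ
2 π = 6.32 − 1.16 + 1 × 2.74 − 0.3 × (-4.42) = 9.226
π = 9.226 / 2 = 4.61

4.61%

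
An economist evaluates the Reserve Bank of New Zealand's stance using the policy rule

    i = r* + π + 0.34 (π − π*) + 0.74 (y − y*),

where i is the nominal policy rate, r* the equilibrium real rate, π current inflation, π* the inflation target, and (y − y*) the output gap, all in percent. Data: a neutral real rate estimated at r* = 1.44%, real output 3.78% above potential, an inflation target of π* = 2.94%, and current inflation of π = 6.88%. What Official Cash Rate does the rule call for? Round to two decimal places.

Output 3.78% above potential → (y − y*) = 3.78.
i = 1.44 + 6.88 + 0.34 × (6.88 − 2.94) + 0.74 × 3.78
   = 1.44 + 6.88 + 1.3396 + 2.7972 = 12.46

12.46%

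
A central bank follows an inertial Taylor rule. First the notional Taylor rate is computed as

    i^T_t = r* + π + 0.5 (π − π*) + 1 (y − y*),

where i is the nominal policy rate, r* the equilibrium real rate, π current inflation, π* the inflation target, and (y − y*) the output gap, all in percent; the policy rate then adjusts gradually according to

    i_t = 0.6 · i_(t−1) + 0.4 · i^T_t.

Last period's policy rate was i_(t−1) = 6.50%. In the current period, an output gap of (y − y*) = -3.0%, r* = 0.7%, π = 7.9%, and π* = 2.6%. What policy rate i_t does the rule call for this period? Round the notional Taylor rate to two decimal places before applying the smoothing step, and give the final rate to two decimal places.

7.20%

i^T_t = 0.7 + 7.9 + 0.5 × (7.9 − 2.6) + 1 × (-3.0)
   = 0.7 + 7.9 + 2.65 − 3 = 8.25
i_t = 0.6 × 6.50 + 0.4 × 8.25 = 3.9 + 3.3 = 7.20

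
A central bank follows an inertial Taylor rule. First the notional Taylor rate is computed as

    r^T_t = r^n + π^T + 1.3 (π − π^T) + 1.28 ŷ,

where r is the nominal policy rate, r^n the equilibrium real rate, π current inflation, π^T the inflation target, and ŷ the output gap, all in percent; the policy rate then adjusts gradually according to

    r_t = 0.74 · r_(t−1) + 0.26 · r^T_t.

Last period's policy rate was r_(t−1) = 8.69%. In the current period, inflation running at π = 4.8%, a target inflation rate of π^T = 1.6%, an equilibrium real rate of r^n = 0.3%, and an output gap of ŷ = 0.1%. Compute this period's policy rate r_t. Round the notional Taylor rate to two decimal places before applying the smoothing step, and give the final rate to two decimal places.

r^T_t = 0.3 + 1.6 + 1.3 × (4.8 − 1.6) + 1.28 × 0.1
   = 0.3 + 1.6 + 4.16 + 0.128 = 6.19
r_t = 0.74 × 8.69 + 0.26 × 6.19 = 6.4306 + 1.6094 = 8.04

8.04%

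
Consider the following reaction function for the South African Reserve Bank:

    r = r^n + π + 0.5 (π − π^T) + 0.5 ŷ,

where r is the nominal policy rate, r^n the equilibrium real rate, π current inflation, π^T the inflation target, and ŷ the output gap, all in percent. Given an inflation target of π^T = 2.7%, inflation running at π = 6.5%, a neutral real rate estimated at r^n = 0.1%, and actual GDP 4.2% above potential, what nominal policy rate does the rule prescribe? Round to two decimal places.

Output 4.2% above potential → ŷ = 4.2.
r = 0.1 + 6.5 + 0.5 × (6.5 − 2.7) + 0.5 × 4.2
   = 0.1 + 6.5 + 1.9 + 2.1 = 10.60

10.60%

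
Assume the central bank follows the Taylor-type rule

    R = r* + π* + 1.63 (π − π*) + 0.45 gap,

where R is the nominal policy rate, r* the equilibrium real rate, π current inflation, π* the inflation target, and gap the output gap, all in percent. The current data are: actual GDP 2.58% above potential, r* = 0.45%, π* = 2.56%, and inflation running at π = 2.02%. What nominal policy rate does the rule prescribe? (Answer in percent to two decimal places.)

Output 2.58% above potential → gap = 2.58.
R = 0.45 + 2.56 + 1.63 × (2.02 − 2.56) + 0.45 × 2.58
   = 0.45 + 2.56 − 0.8802 + 1.161 = 3.29

3.29%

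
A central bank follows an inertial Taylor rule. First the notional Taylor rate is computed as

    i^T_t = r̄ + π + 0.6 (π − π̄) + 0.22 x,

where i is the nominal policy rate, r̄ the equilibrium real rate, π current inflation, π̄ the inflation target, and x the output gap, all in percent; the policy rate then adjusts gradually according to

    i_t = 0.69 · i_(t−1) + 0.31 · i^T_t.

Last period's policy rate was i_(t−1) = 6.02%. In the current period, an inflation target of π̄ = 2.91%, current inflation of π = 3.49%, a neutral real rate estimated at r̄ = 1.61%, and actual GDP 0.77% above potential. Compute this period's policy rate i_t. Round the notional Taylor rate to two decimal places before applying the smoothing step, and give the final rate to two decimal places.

5.90%

Output 0.77% above potential → x = 0.77.
i^T_t = 1.61 + 3.49 + 0.6 × (3.49 − 2.91) + 0.22 × 0.77
   = 1.61 + 3.49 + 0.348 + 0.1694 = 5.62
i_t = 0.69 × 6.02 + 0.31 × 5.62 = 4.1538 + 1.7422 = 5.90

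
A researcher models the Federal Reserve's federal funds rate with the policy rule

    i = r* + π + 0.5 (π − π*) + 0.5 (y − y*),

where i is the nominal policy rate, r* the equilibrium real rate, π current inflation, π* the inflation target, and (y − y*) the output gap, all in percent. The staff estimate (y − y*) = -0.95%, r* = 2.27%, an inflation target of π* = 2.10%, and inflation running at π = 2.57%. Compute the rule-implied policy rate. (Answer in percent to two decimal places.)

4.60%

i = 2.27 + 2.57 + 0.5 × (2.57 − 2.10) + 0.5 × (-0.95)
   = 2.27 + 2.57 + 0.235 − 0.475 = 4.60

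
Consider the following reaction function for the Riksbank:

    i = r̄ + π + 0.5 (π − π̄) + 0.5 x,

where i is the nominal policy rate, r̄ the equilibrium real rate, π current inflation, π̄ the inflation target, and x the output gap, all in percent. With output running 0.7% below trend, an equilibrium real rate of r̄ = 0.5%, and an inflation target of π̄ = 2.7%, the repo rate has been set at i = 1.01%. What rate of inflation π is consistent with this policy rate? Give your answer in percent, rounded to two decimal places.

Output 0.7% below potential → x = -0.7.
Collecting π: i = r̄ + (1 + 0.5) π − 0.5 π̄ + 0.5 x
1.5 π = 1.01 − 0.5 + 0.5 × 2.7 − 0.5 × (-0.7) = 2.21
π = 2.21 / 1.5 = 1.47

1.47%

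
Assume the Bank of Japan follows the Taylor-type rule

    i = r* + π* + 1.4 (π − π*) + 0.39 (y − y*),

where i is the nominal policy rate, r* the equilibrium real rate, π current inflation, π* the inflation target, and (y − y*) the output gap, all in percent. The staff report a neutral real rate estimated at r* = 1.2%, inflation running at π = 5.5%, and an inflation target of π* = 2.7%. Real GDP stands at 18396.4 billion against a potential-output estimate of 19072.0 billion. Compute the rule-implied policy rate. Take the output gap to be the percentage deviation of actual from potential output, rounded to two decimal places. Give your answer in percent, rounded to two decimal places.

Output gap = 100 × (18396.4 − 19072.0) / 19072.0 = -3.54%.
i = 1.20 + 2.70 + 1.4 × (5.50 − 2.70) + 0.39 × (-3.54)
   = 1.20 + 2.7 + 3.92 − 1.3806 = 6.44

6.44%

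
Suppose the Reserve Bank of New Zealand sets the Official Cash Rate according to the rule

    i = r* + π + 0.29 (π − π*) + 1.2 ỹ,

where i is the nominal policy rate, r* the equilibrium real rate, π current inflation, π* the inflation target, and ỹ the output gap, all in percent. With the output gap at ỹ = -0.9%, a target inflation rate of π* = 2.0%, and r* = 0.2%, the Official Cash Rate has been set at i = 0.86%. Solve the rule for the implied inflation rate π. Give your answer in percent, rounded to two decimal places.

1.80%

Collecting π: i = r* + (1 + 0.29) π − 0.29 π* + 1.2 ỹ
1.29 π = 0.86 − 0.2 + 0.29 × 2.0 − 1.2 × (-0.9) = 2.32
π = 2.32 / 1.29 = 1.80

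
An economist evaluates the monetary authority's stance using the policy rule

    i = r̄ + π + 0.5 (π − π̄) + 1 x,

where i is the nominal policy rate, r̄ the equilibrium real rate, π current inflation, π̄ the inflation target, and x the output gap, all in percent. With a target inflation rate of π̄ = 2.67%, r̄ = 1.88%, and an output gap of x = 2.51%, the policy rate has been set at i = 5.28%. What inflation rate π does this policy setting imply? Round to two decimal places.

1.48%

Collecting π: i = r̄ + (1 + 0.5) π − 0.5 π̄ + 1 x
1.5 π = 5.28 − 1.88 + 0.5 × 2.67 − 1 × 2.51 = 2.225
π = 2.225 / 1.5 = 1.48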